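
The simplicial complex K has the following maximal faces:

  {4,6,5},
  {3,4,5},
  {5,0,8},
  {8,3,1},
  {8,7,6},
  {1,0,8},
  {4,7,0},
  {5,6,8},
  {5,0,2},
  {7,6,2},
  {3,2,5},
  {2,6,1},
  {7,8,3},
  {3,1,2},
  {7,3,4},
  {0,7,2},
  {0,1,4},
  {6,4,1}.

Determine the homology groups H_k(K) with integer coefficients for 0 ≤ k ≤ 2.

We work with the vertex ordering 0 < 1 < 2 < 3 < 4 < 5 < 6 < 7 < 8. The simplices of K, each written with vertices in increasing order, are:

  0-simplices (9): [0], [1], [2], [3], [4], [5], [6], [7], [8]
  1-simplices (27): (27 of them)
  2-simplices (18): [0,1,4], [0,1,8], [0,2,5], [0,2,7], [0,4,7], [0,5,8], [1,2,3], [1,2,6], [1,3,8], [1,4,6], [2,3,5], [2,6,7], [3,4,5], [3,4,7], [3,7,8], [4,5,6], [5,6,8], [6,7,8]

giving chain groups C_0 ≅ Z^9, C_1 ≅ Z^27, C_2 ≅ Z^18.

The boundary map ∂_1: C_1 → C_0 is given by ∂[p,q] = [q] − [p]. For instance
  ∂[0,1] = [1] − [0].
The resulting 9×27 matrix has rank 8, and its Smith normal form has invariant factors (1,1,1,1,1,1,1,1).

The boundary map ∂_2: C_2 → C_1 sends each 2-simplex [p,q,r] to [q,r] − [p,r] + [p,q]. For instance
  ∂[0,1,8] = [1,8] − [0,8] + [0,1],
  ∂[1,2,6] = [2,6] − [1,6] + [1,2].
This gives a 27×18 integer matrix of rank 17; reducing to Smith normal form yields diagonal entries (1,1,1,1,1,1,1,1,1,1,1,1,1,1,1,1,1).

Computing H_k = (kernel of ∂_k) / (image of ∂_{k+1}):

  H_0: rank C_0 − rank ∂_1 = 9 − 8 = 1, and the invariant factors of ∂_1 are all 1, so H_0 = Z.
  H_1: rank ker ∂_1 − rank ∂_2 = (27 − 8) − 17 = 2, and the invariant factors of ∂_2 are all 1, so H_1 = Z^2.
  H_2: rank ker ∂_2 − rank ∂_3 = (18 − 17) − 0 = 1, and there is no ∂_3, so H_2 = Z.

H_0 ≅ Z,  H_1 ≅ Z^2,  H_2 ≅ Z.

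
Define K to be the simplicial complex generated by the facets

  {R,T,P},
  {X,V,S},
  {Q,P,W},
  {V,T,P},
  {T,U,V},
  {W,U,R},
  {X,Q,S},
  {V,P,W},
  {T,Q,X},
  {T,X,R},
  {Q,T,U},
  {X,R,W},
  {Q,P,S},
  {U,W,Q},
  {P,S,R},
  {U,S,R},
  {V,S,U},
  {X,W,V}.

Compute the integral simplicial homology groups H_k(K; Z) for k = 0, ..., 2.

K has 9 vertices, 27 edges, 18 triangles.
rank ∂_0 = 0, rank ∂_1 = 8 ⇒ b_0 = 9 − 0 − 8 = 1; all invariant factors of ∂_1 are 1 so no torsion. So H_0 ≅ Z.
rank ∂_1 = 8, rank ∂_2 = 17 ⇒ b_1 = 27 − 8 − 17 = 2; all invariant factors of ∂_2 are 1 so no torsion. So H_1 ≅ Z^2.
rank ∂_2 = 17, rank ∂_3 = 0 ⇒ b_2 = 18 − 17 − 0 = 1. So H_2 ≅ Z.

H_0 ≅ Z,  H_1 ≅ Z^2,  H_2 ≅ Z.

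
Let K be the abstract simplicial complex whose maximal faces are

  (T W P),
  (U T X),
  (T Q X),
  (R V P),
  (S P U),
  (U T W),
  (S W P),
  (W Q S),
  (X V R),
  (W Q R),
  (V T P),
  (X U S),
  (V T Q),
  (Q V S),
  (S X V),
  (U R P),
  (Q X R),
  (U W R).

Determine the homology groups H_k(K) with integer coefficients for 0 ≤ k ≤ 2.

Fix the vertex order P < Q < R < S < T < U < V < W < X and write every simplex with vertices in increasing order. Then dim K = 2 and the simplices of K are:

  0-simplices (9): P, Q, R, S, T, U, V, W, X
  1-simplices (27): PR, PS, PT, PU, PV, PW, QR, QS, QT, QV, QW, QX, RU, RV, RW, RX, SU, SV, SW, SX, TU, TV, TW, TX, UW, UX, VX
  2-simplices (18): PRU, PRV, PSU, PSW, PTV, PTW, QRW, QRX, QSV, QSW, QTV, QTX, RUW, RVX, SUX, SVX, TUW, TUX

so the chain groups are C_0 ≅ Z^9, C_1 ≅ Z^27, C_2 ≅ Z^18.

∂_1: C_1 → C_0 is given by ∂[p,q] = [q] − [p]. For instance
  ∂RV = V − R.
The resulting 9×27 matrix has rank 8, and its Smith normal form has invariant factors (1,1,1,1,1,1,1,1).

The boundary map ∂_2: C_2 → C_1 sends each 2-simplex [p,q,r] to [q,r] − [p,r] + [p,q]. For instance
  ∂PRV = RV − PV + PR,
  ∂TUX = UX − TX + TU.
As a 27×18 matrix over Z this has rank 18, with invariant factors (1,1,1,1,1,1,1,1,1,1,1,1,1,1,1,1,1,2).

From H_k ≅ ker(∂_k) / im(∂_{k+1}) we obtain:

  H_0: rank C_0 − rank ∂_1 = 9 − 8 = 1, and the invariant factors of ∂_1 are all 1, so H_0 = Z.
  H_1: rank ker ∂_1 − rank ∂_2 = (27 − 8) − 18 = 1, and ∂_2 has invariant factor 2 > 1, so H_1 = Z ⊕ Z/2Z.
  H_2: rank ker ∂_2 − rank ∂_3 = (18 − 18) − 0 = 0, and there is no ∂_3, so H_2 = 0.

H_0 = Z,  H_1 = Z ⊕ Z/2Z,  H_2 = 0.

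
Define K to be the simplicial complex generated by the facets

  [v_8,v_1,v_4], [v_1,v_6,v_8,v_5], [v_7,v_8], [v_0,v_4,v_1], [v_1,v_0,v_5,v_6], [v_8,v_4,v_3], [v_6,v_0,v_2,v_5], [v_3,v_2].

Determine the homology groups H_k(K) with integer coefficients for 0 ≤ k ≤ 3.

H_0 ≅ Z,  H_1 ≅ Z,  H_2 = 0,  H_3 = 0.

We work with the vertex ordering v_0 < v_1 < v_2 < v_3 < v_4 < v_5 < v_6 < v_7 < v_8. The simplices of K, each written with vertices in increasing order, are:

  0-simplices (9): [v_0], [v_1], [v_2], [v_3], [v_4], [v_5], [v_6], [v_7], [v_8]
  1-simplices (19): (19 of them)
  2-simplices (13): (13 of them)
  3-simplices (3): [v_0,v_1,v_5,v_6], [v_0,v_2,v_5,v_6], [v_1,v_5,v_6,v_8]

Hence C_0 ≅ Z^9, C_1 ≅ Z^19, C_2 ≅ Z^13, C_3 ≅ Z^3.

Boundary ∂_1: C_1 → C_0 is given by ∂[p,q] = [q] − [p]. For instance
  ∂[v_1,v_5] = [v_5] − [v_1].
This gives a 9×19 integer matrix of rank 8; reducing to Smith normal form yields diagonal entries (1,1,1,1,1,1,1,1).

The boundary map ∂_2: C_2 → C_1 maps a triangle to the signed sum of its edges. For instance
  ∂[v_0,v_2,v_6] = [v_2,v_6] − [v_0,v_6] + [v_0,v_2],
  ∂[v_0,v_1,v_4] = [v_1,v_4] − [v_0,v_4] + [v_0,v_1].
The 19×13 boundary matrix has rank 10 and Smith normal form diag(1,1,1,1,1,1,1,1,1,1).

Boundary ∂_3: C_3 → C_2 sends each 3-simplex σ to the alternating sum Σ_i (−1)^i (σ with its i-th vertex removed). For instance
  ∂[v_0,v_1,v_5,v_6] = [v_1,v_5,v_6] − [v_0,v_5,v_6] + [v_0,v_1,v_6] − [v_0,v_1,v_5],
  ∂[v_1,v_5,v_6,v_8] = [v_5,v_6,v_8] − [v_1,v_6,v_8] + [v_1,v_5,v_8] − [v_1,v_5,v_6].
The resulting 13×3 matrix has rank 3, and its Smith normal form has invariant factors (1,1,1).

Now H_k = ker ∂_k / im ∂_{k+1}, so:

  H_0: rank C_0 − rank ∂_1 = 9 − 8 = 1, and the invariant factors of ∂_1 are all 1, so H_0 = Z.
  H_1: rank ker ∂_1 − rank ∂_2 = (19 − 8) − 10 = 1, and the invariant factors of ∂_2 are all 1, so H_1 = Z.
  H_2: rank ker ∂_2 − rank ∂_3 = (13 − 10) − 3 = 0, and the invariant factors of ∂_3 are all 1, so H_2 = 0.
  H_3: rank ker ∂_3 − rank ∂_4 = (3 − 3) − 0 = 0, and there is no ∂_4, so H_3 = 0.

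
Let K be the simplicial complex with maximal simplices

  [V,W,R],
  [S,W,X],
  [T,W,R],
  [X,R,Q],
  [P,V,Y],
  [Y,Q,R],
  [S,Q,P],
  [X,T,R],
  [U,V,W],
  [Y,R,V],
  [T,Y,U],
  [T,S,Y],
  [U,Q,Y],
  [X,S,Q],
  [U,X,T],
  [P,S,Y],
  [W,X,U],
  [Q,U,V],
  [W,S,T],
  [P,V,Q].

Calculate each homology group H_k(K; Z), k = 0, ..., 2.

H_0 = Z,  H_1 = Z × Z/2,  H_2 = 0.

Take the total order P < Q < R < S < T < U < V < W < X < Y on the vertex set. Then K (dimension 2) consists of the simplices:

  0-simplices (10): P, Q, R, S, T, U, V, W, X, Y
  1-simplices (30): PQ, PS, PV, PY, QR, QS, QU, QV, QX, QY, RT, RV, RW, RX, RY, ST, SW, SX, SY, TU, TW, TX, TY, UV, UW, UX, UY, VW, VY, WX
  2-simplices (20): PQS, PQV, PSY, PVY, QRX, QRY, QSX, QUV, QUY, RTW, RTX, RVW, RVY, STW, STY, SWX, TUX, TUY, UVW, UWX

so the chain groups are C_0 ≅ Z^10, C_1 ≅ Z^30, C_2 ≅ Z^20.

Boundary ∂_1: C_1 → C_0 is given by ∂[p,q] = [q] − [p]. For instance
  ∂SW = W − S.
The 10×30 boundary matrix has rank 9 and Smith normal form diag(1,1,1,1,1,1,1,1,1).

Boundary ∂_2: C_2 → C_1 maps a triangle to the signed sum of its edges. For instance
  ∂PQS = QS − PS + PQ,
  ∂TUY = UY − TY + TU.
As a 30×20 matrix over Z this has rank 20, with invariant factors (1,1,1,1,1,1,1,1,1,1,1,1,1,1,1,1,1,1,1,2).

Now H_k = ker ∂_k / im ∂_{k+1}, so:

  H_0: rank C_0 − rank ∂_1 = 10 − 9 = 1, and the invariant factors of ∂_1 are all 1, so H_0 = Z.
  H_1: rank ker ∂_1 − rank ∂_2 = (30 − 9) − 20 = 1, and ∂_2 has invariant factor 2 > 1, so H_1 = Z × Z/2.
  H_2: rank ker ∂_2 − rank ∂_3 = (20 − 20) − 0 = 0, and there is no ∂_3, so H_2 = 0.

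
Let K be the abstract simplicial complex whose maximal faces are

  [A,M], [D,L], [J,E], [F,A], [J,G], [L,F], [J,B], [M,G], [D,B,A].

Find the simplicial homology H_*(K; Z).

Take the total order A < B < D < E < F < G < J < L < M on the vertex set. Then K (dimension 2) consists of the simplices:

  0-simplices (9): A, B, D, E, F, G, J, L, M
  1-simplices (11): AB, AD, AF, AM, BD, BJ, DL, EJ, FL, GJ, GM
  2-simplices (1): ABD

so the chain groups are C_0 ≅ Z^9, C_1 ≅ Z^11, C_2 ≅ Z^1.

The boundary map ∂_1: C_1 → C_0 is given by ∂[p,q] = [q] − [p].
The 9×11 boundary matrix has rank 8 and Smith normal form diag(1,1,1,1,1,1,1,1).

∂_2: C_2 → C_1 sends each 2-simplex [p,q,r] to [q,r] − [p,r] + [p,q]. For instance
  ∂ABD = BD − AD + AB.
The resulting 11×1 matrix has rank 1, and its Smith normal form has invariant factors (1).

Reading off H_k = ker ∂_k / im ∂_{k+1}:

  H_0: rank C_0 − rank ∂_1 = 9 − 8 = 1, and the invariant factors of ∂_1 are all 1, so H_0 ≅ Z.
  H_1: rank ker ∂_1 − rank ∂_2 = (11 − 8) − 1 = 2, and the invariant factors of ∂_2 are all 1, so H_1 ≅ Z^2.
  H_2: rank ker ∂_2 − rank ∂_3 = (1 − 1) − 0 = 0, and there is no ∂_3, so H_2 ≅ 0.

H_0 ≅ Z,  H_1 ≅ Z^2,  H_2 = 0.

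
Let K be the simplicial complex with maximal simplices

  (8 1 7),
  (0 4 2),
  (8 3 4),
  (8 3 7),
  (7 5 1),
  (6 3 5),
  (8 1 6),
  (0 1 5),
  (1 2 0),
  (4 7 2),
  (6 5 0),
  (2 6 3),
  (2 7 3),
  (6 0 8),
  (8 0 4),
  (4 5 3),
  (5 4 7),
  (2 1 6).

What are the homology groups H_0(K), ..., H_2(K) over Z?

Take the total order 0 < 1 < 2 < 3 < 4 < 5 < 6 < 7 < 8 on the vertex set. Then K (dimension 2) consists of the simplices:

  0-simplices (9): [0], [1], [2], [3], [4], [5], [6], [7], [8]
  1-simplices (27): (27 of them)
  2-simplices (18): [0,1,2], [0,1,5], [0,2,4], [0,4,8], [0,5,6], [0,6,8], [1,2,6], [1,5,7], [1,6,8], [1,7,8], [2,3,6], [2,3,7], [2,4,7], [3,4,5], [3,4,8], [3,5,6], [3,7,8], [4,5,7]

giving chain groups C_0 ≅ Z^9, C_1 ≅ Z^27, C_2 ≅ Z^18.

Boundary ∂_1: C_1 → C_0 is given by ∂[p,q] = [q] − [p]. For instance
  ∂[2,7] = [7] − [2].
This gives a 9×27 integer matrix of rank 8; reducing to Smith normal form yields diagonal entries (1,1,1,1,1,1,1,1).

Boundary ∂_2: C_2 → C_1 acts by ∂[p,q,r] = [q,r] − [p,r] + [p,q]. For instance
  ∂[0,4,8] = [4,8] − [0,8] + [0,4],
  ∂[0,5,6] = [5,6] − [0,6] + [0,5].
The 27×18 boundary matrix has rank 18 and Smith normal form diag(1,1,1,1,1,1,1,1,1,1,1,1,1,1,1,1,1,2).

Computing H_k = (kernel of ∂_k) / (image of ∂_{k+1}):

  H_0: rank C_0 − rank ∂_1 = 9 − 8 = 1, and the invariant factors of ∂_1 are all 1, so H_0 = Z.
  H_1: rank ker ∂_1 − rank ∂_2 = (27 − 8) − 18 = 1, and ∂_2 has invariant factor 2 > 1, so H_1 = Z ⊕ Z_2.
  H_2: rank ker ∂_2 − rank ∂_3 = (18 − 18) − 0 = 0, and there is no ∂_3, so H_2 = 0.

As a check, the Euler characteristic is 9 − 27 + 18 = 0, which agrees with 1 − 1 + 0 = 0.

H_0 = Z,  H_1 = Z ⊕ Z_2,  H_2 = 0.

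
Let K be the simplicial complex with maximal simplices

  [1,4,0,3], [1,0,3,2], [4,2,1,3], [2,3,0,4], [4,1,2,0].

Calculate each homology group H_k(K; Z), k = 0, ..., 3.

H_0 ≅ Z,  H_1 = 0,  H_2 = 0,  H_3 ≅ Z.

K has 5 vertices, 10 edges, 10 triangles, 5 3-simplices.
rank ∂_0 = 0, rank ∂_1 = 4 ⇒ b_0 = 5 − 0 − 4 = 1; all invariant factors of ∂_1 are 1 so no torsion. So H_0 = Z.
rank ∂_1 = 4, rank ∂_2 = 6 ⇒ b_1 = 10 − 4 − 6 = 0; all invariant factors of ∂_2 are 1 so no torsion. So H_1 = 0.
rank ∂_2 = 6, rank ∂_3 = 4 ⇒ b_2 = 10 − 6 − 4 = 0; all invariant factors of ∂_3 are 1 so no torsion. So H_2 = 0.
rank ∂_3 = 4, rank ∂_4 = 0 ⇒ b_3 = 5 − 4 − 0 = 1. So H_3 = Z.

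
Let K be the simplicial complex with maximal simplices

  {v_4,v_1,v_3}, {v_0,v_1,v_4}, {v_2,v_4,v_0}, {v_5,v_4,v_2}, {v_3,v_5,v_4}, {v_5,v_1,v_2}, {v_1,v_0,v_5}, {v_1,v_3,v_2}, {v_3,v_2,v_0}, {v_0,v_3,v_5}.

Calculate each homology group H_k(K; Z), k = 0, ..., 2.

H_0 ≅ Z,  H_1 ≅ Z/2,  H_2 = 0.

Order the vertices as v_0 < v_1 < v_2 < v_3 < v_4 < v_5. Listing each simplex with vertices in this order, K has dimension 2 with simplices:

  0-simplices (6): [v_0], [v_1], [v_2], [v_3], [v_4], [v_5]
  1-simplices (15): (15 of them)
  2-simplices (10): [v_0,v_1,v_4], [v_0,v_1,v_5], [v_0,v_2,v_3], [v_0,v_2,v_4], [v_0,v_3,v_5], [v_1,v_2,v_3], [v_1,v_2,v_5], [v_1,v_3,v_4], [v_2,v_4,v_5], [v_3,v_4,v_5]

Hence C_0 ≅ Z^6, C_1 ≅ Z^15, C_2 ≅ Z^10.

Boundary ∂_1: C_1 → C_0 sends each edge [p,q] (with p < q) to q − p. For instance
  ∂[v_2,v_4] = [v_4] − [v_2].
The resulting 6×15 matrix has rank 5, and its Smith normal form has invariant factors (1,1,1,1,1).

Boundary ∂_2: C_2 → C_1 acts by ∂[p,q,r] = [q,r] − [p,r] + [p,q]. For instance
  ∂[v_1,v_2,v_3] = [v_2,v_3] − [v_1,v_3] + [v_1,v_2],
  ∂[v_0,v_1,v_4] = [v_1,v_4] − [v_0,v_4] + [v_0,v_1].
The resulting 15×10 matrix has rank 10, and its Smith normal form has invariant factors (1,1,1,1,1,1,1,1,1,2).

Reading off H_k = ker ∂_k / im ∂_{k+1}:

  H_0: rank C_0 − rank ∂_1 = 6 − 5 = 1, and the invariant factors of ∂_1 are all 1, so H_0 = Z.
  H_1: rank ker ∂_1 − rank ∂_2 = (15 − 5) − 10 = 0, and ∂_2 has invariant factor 2 > 1, so H_1 = Z/2.
  H_2: rank ker ∂_2 − rank ∂_3 = (10 − 10) − 0 = 0, and there is no ∂_3, so H_2 = 0.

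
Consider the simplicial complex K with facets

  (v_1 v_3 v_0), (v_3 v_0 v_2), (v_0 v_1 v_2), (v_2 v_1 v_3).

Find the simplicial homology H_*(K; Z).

Take the total order v_0 < v_1 < v_2 < v_3 on the vertex set. Then K (dimension 2) consists of the simplices:

  0-simplices (4): [v_0], [v_1], [v_2], [v_3]
  1-simplices (6): [v_0,v_1], [v_0,v_2], [v_0,v_3], [v_1,v_2], [v_1,v_3], [v_2,v_3]
  2-simplices (4): [v_0,v_1,v_2], [v_0,v_1,v_3], [v_0,v_2,v_3], [v_1,v_2,v_3]

so the chain groups are C_0 ≅ Z^4, C_1 ≅ Z^6, C_2 ≅ Z^4.

The boundary map ∂_1: C_1 → C_0 is given by ∂[p,q] = [q] − [p]. For instance
  ∂[v_0,v_2] = [v_2] − [v_0].
This gives a 4×6 integer matrix of rank 3; reducing to Smith normal form yields diagonal entries (1,1,1).

∂_2: C_2 → C_1 maps a triangle to the signed sum of its edges. For instance
  ∂[v_0,v_2,v_3] = [v_2,v_3] − [v_0,v_3] + [v_0,v_2],
  ∂[v_0,v_1,v_2] = [v_1,v_2] − [v_0,v_2] + [v_0,v_1].
As a 6×4 matrix over Z this has rank 3, with invariant factors (1,1,1).

Reading off H_k = ker ∂_k / im ∂_{k+1}:

  H_0: rank C_0 − rank ∂_1 = 4 − 3 = 1, and the invariant factors of ∂_1 are all 1, so H_0 = Z.
  H_1: rank ker ∂_1 − rank ∂_2 = (6 − 3) − 3 = 0, and the invariant factors of ∂_2 are all 1, so H_1 = 0.
  H_2: rank ker ∂_2 − rank ∂_3 = (4 − 3) − 0 = 1, and there is no ∂_3, so H_2 = Z.

As a check, the Euler characteristic is 4 − 6 + 4 = 2, which agrees with 1 − 0 + 1 = 2.
(K is a triangulation of the 2-sphere S^2.)

H_0 ≅ Z,  H_1 = 0,  H_2 ≅ Z.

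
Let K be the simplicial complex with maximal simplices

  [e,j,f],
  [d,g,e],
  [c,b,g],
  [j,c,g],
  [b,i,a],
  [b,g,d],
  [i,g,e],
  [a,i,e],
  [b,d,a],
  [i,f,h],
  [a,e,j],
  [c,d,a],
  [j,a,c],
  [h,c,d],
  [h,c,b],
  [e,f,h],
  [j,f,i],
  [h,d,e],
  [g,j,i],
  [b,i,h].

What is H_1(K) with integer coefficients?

H_1 = Z ⊕ Z/2Z.

Order the vertices as a < b < c < d < e < f < g < h < i < j. Listing each simplex with vertices in this order, K has dimension 2 with simplices:

  0-simplices (10): a, b, c, d, e, f, g, h, i, j
  1-simplices (30): ab, ac, ad, ae, ai, aj, bc, bd, bg, bh, bi, cd, cg, ch, cj, de, dg, dh, ef, eg, eh, ei, ej, fh, fi, fj, gi, gj, hi, ij
  2-simplices (20): abd, abi, acd, acj, aei, aej, bcg, bch, bdg, bhi, cdh, cgj, deg, deh, efh, efj, egi, fhi, fij, gij

Hence C_0 ≅ Z^10, C_1 ≅ Z^30, C_2 ≅ Z^20.

The boundary map ∂_1: C_1 → C_0 is given by ∂[p,q] = [q] − [p]. For instance
  ∂bc = c − b.
As a 10×30 matrix over Z this has rank 9, with invariant factors (1,1,1,1,1,1,1,1,1).

Boundary ∂_2: C_2 → C_1 maps a triangle to the signed sum of its edges. For instance
  ∂egi = gi − ei + eg,
  ∂aej = ej − aj + ae.
As a 30×20 matrix over Z this has rank 20, with invariant factors (1,1,1,1,1,1,1,1,1,1,1,1,1,1,1,1,1,1,1,2).

Reading off H_k = ker ∂_k / im ∂_{k+1}:

  H_1: rank ker ∂_1 − rank ∂_2 = (30 − 9) − 20 = 1, and ∂_2 has invariant factor 2 > 1, so H_1 ≅ Z ⊕ Z/2Z.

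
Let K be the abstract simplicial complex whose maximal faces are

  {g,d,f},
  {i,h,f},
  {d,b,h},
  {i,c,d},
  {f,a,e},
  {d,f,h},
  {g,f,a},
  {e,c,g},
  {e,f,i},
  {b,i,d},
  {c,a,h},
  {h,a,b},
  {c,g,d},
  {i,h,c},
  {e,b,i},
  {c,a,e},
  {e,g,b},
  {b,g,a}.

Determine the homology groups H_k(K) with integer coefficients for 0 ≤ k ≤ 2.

H_0 ≅ Z,  H_1 ≅ Z × Z/2,  H_2 = 0.

Fix the vertex order a < b < c < d < e < f < g < h < i and write every simplex with vertices in increasing order. Then dim K = 2 and the simplices of K are:

  0-simplices (9): a, b, c, d, e, f, g, h, i
  1-simplices (27): ab, ac, ae, af, ag, ah, bd, be, bg, bh, bi, cd, ce, cg, ch, ci, df, dg, dh, di, ef, eg, ei, fg, fh, fi, hi
  2-simplices (18): abg, abh, ace, ach, aef, afg, bdh, bdi, beg, bei, cdg, cdi, ceg, chi, dfg, dfh, efi, fhi

Hence C_0 ≅ Z^9, C_1 ≅ Z^27, C_2 ≅ Z^18.

The boundary map ∂_1: C_1 → C_0 is given by ∂[p,q] = [q] − [p].
The resulting 9×27 matrix has rank 8, and its Smith normal form has invariant factors (1,1,1,1,1,1,1,1).

∂_2: C_2 → C_1 sends each 2-simplex [p,q,r] to [q,r] − [p,r] + [p,q]. For instance
  ∂beg = eg − bg + be,
  ∂bdh = dh − bh + bd.
This gives a 27×18 integer matrix of rank 18; reducing to Smith normal form yields diagonal entries (1,1,1,1,1,1,1,1,1,1,1,1,1,1,1,1,1,2).

Now H_k = ker ∂_k / im ∂_{k+1}, so:

  H_0: rank C_0 − rank ∂_1 = 9 − 8 = 1, and the invariant factors of ∂_1 are all 1, so H_0 = Z.
  H_1: rank ker ∂_1 − rank ∂_2 = (27 − 8) − 18 = 1, and ∂_2 has invariant factor 2 > 1, so H_1 = Z × Z/2.
  H_2: rank ker ∂_2 − rank ∂_3 = (18 − 18) − 0 = 0, and there is no ∂_3, so H_2 = 0.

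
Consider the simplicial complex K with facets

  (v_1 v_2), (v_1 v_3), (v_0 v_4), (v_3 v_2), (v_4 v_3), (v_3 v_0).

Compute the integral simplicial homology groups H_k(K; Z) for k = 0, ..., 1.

We work with the vertex ordering v_0 < v_1 < v_2 < v_3 < v_4. The simplices of K, each written with vertices in increasing order, are:

  0-simplices (5): [v_0], [v_1], [v_2], [v_3], [v_4]
  1-simplices (6): [v_0,v_3], [v_0,v_4], [v_1,v_2], [v_1,v_3], [v_2,v_3], [v_3,v_4]

so the chain groups are C_0 ≅ Z^5, C_1 ≅ Z^6.

Boundary ∂_1: C_1 → C_0 sends each edge [p,q] (with p < q) to q − p.
The 5×6 boundary matrix has rank 4 and Smith normal form diag(1,1,1,1).

Computing H_k = (kernel of ∂_k) / (image of ∂_{k+1}):

  H_0: rank C_0 − rank ∂_1 = 5 − 4 = 1, and the invariant factors of ∂_1 are all 1, so H_0 = Z.
  H_1: rank ker ∂_1 − rank ∂_2 = (6 − 4) − 0 = 2, and there is no ∂_2, so H_1 = Z^2.

H_0 ≅ Z,  H_1 ≅ Z^2.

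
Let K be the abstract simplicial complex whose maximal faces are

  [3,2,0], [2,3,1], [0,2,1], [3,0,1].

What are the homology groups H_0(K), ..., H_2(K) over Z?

We work with the vertex ordering 0 < 1 < 2 < 3. The simplices of K, each written with vertices in increasing order, are:

  0-simplices (4): [0], [1], [2], [3]
  1-simplices (6): [0,1], [0,2], [0,3], [1,2], [1,3], [2,3]
  2-simplices (4): [0,1,2], [0,1,3], [0,2,3], [1,2,3]

Hence C_0 ≅ Z^4, C_1 ≅ Z^6, C_2 ≅ Z^4.

Boundary ∂_1: C_1 → C_0 maps an edge to its endpoints' difference, ∂[p,q] = q − p.
This gives a 4×6 integer matrix of rank 3; reducing to Smith normal form yields diagonal entries (1,1,1).

Boundary ∂_2: C_2 → C_1 maps a triangle to the signed sum of its edges. For instance
  ∂[0,2,3] = [2,3] − [0,3] + [0,2],
  ∂[0,1,3] = [1,3] − [0,3] + [0,1].
The 6×4 boundary matrix has rank 3 and Smith normal form diag(1,1,1).

From H_k ≅ ker(∂_k) / im(∂_{k+1}) we obtain:

  H_0: rank C_0 − rank ∂_1 = 4 − 3 = 1, and the invariant factors of ∂_1 are all 1, so H_0 = Z.
  H_1: rank ker ∂_1 − rank ∂_2 = (6 − 3) − 3 = 0, and the invariant factors of ∂_2 are all 1, so H_1 = 0.
  H_2: rank ker ∂_2 − rank ∂_3 = (4 − 3) − 0 = 1, and there is no ∂_3, so H_2 = Z.

As a check, the Euler characteristic is 4 − 6 + 4 = 2, which agrees with 1 − 0 + 1 = 2.

H_0 ≅ Z,  H_1 = 0,  H_2 ≅ Z.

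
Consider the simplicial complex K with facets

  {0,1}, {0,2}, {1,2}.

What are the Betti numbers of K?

b_0 = 1, b_1 = 1.

Fix the vertex order 0 < 1 < 2 and write every simplex with vertices in increasing order. Then dim K = 1 and the simplices of K are:

  0-simplices (3): [0], [1], [2]
  1-simplices (3): [0,1], [0,2], [1,2]

so the chain groups are C_0 ≅ Z^3, C_1 ≅ Z^3.

∂_1: C_1 → C_0 maps an edge to its endpoints' difference, ∂[p,q] = q − p. For instance
  ∂[1,2] = [2] − [1].
As a 3×3 matrix over Z this has rank 2, with invariant factors (1,1).

Reading off H_k = ker ∂_k / im ∂_{k+1}:

  H_0: rank C_0 − rank ∂_1 = 3 − 2 = 1, and the invariant factors of ∂_1 are all 1, so H_0 = Z.
  H_1: rank ker ∂_1 − rank ∂_2 = (3 − 2) − 0 = 1, and there is no ∂_2, so H_1 = Z.

As a check, the Euler characteristic is 3 − 3 = 0, which agrees with 1 − 1 = 0.
(K is a triangulation of the circle S^1.)

Hence the Betti numbers are b_0 = 1, b_1 = 1.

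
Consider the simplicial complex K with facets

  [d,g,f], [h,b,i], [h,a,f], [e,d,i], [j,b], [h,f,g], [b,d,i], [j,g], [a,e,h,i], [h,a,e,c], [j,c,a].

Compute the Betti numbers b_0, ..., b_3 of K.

Order the vertices as a < b < c < d < e < f < g < h < i < j. Listing each simplex with vertices in this order, K has dimension 3 with simplices:

  0-simplices (10): a, b, c, d, e, f, g, h, i, j
  1-simplices (24): ac, ae, af, ah, ai, aj, bd, bh, bi, bj, ce, ch, cj, de, df, dg, di, eh, ei, fg, fh, gh, gj, hi
  2-simplices (14): ace, ach, acj, aeh, aei, afh, ahi, bdi, bhi, ceh, dei, dfg, ehi, fgh
  3-simplices (2): aceh, aehi

so the chain groups are C_0 ≅ Z^10, C_1 ≅ Z^24, C_2 ≅ Z^14, C_3 ≅ Z^2.

∂_1: C_1 → C_0 sends each edge [p,q] (with p < q) to q − p. For instance
  ∂ae = e − a.
The 10×24 boundary matrix has rank 9 and Smith normal form diag(1,1,1,1,1,1,1,1,1).

The boundary map ∂_2: C_2 → C_1 acts by ∂[p,q,r] = [q,r] − [p,r] + [p,q]. For instance
  ∂acj = cj − aj + ac,
  ∂bdi = di − bi + bd.
This gives a 24×14 integer matrix of rank 12; reducing to Smith normal form yields diagonal entries (1,1,1,1,1,1,1,1,1,1,1,1).

Boundary ∂_3: C_3 → C_2 sends each 3-simplex σ to the alternating sum Σ_i (−1)^i (σ with its i-th vertex removed). For instance
  ∂aehi = ehi − ahi + aei − aeh,
  ∂aceh = ceh − aeh + ach − ace.
The 14×2 boundary matrix has rank 2 and Smith normal form diag(1,1).

Computing H_k = (kernel of ∂_k) / (image of ∂_{k+1}):

  H_0: rank C_0 − rank ∂_1 = 10 − 9 = 1, and the invariant factors of ∂_1 are all 1, so H_0 ≅ Z.
  H_1: rank ker ∂_1 − rank ∂_2 = (24 − 9) − 12 = 3, and the invariant factors of ∂_2 are all 1, so H_1 ≅ Z^3.
  H_2: rank ker ∂_2 − rank ∂_3 = (14 − 12) − 2 = 0, and the invariant factors of ∂_3 are all 1, so H_2 ≅ 0.
  H_3: rank ker ∂_3 − rank ∂_4 = (2 − 2) − 0 = 0, and there is no ∂_4, so H_3 ≅ 0.

As a check, the Euler characteristic is 10 − 24 + 14 − 2 = -2, which agrees with 1 − 3 + 0 − 0 = -2.

Hence the Betti numbers are b_0 = 1, b_1 = 3, b_2 = 0, b_3 = 0.

b_0 = 1, b_1 = 3, b_2 = 0, b_3 = 0.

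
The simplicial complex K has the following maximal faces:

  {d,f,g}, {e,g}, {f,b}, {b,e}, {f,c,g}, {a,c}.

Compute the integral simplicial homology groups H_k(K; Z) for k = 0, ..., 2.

K has 7 vertices, 9 edges, 2 triangles.
rank ∂_0 = 0, rank ∂_1 = 6 ⇒ b_0 = 7 − 0 − 6 = 1; all invariant factors of ∂_1 are 1 so no torsion. So H_0 = Z.
rank ∂_1 = 6, rank ∂_2 = 2 ⇒ b_1 = 9 − 6 − 2 = 1; all invariant factors of ∂_2 are 1 so no torsion. So H_1 = Z.
rank ∂_2 = 2, rank ∂_3 = 0 ⇒ b_2 = 2 − 2 − 0 = 0. So H_2 = 0.

H_0 ≅ Z,  H_1 ≅ Z,  H_2 = 0.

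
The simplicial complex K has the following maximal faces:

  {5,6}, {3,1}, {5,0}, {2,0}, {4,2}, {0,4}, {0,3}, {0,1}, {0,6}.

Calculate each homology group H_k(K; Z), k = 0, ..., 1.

K has 7 vertices, 9 edges.
rank ∂_0 = 0, rank ∂_1 = 6 ⇒ b_0 = 7 − 0 − 6 = 1; all invariant factors of ∂_1 are 1 so no torsion. So H_0 ≅ Z.
rank ∂_1 = 6, rank ∂_2 = 0 ⇒ b_1 = 9 − 6 − 0 = 3. So H_1 ≅ Z^3.

H_0 = Z,  H_1 = Z^3.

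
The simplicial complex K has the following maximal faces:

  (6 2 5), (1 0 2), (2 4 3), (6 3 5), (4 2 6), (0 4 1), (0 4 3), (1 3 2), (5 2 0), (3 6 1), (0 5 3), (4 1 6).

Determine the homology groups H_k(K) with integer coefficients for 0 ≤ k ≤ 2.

H_0 = Z,  H_1 = Z/2,  H_2 = 0.

Fix the vertex order 0 < 1 < 2 < 3 < 4 < 5 < 6 and write every simplex with vertices in increasing order. Then dim K = 2 and the simplices of K are:

  0-simplices (7): [0], [1], [2], [3], [4], [5], [6]
  1-simplices (18): [0,1], [0,2], [0,3], [0,4], [0,5], [1,2], [1,3], [1,4], [1,6], [2,3], [2,4], [2,5], [2,6], [3,4], [3,5], [3,6], [4,6], [5,6]
  2-simplices (12): [0,1,2], [0,1,4], [0,2,5], [0,3,4], [0,3,5], [1,2,3], [1,3,6], [1,4,6], [2,3,4], [2,4,6], [2,5,6], [3,5,6]

Hence C_0 ≅ Z^7, C_1 ≅ Z^18, C_2 ≅ Z^12.

Boundary ∂_1: C_1 → C_0 maps an edge to its endpoints' difference, ∂[p,q] = q − p. For instance
  ∂[0,4] = [4] − [0].
The resulting 7×18 matrix has rank 6, and its Smith normal form has invariant factors (1,1,1,1,1,1).

Boundary ∂_2: C_2 → C_1 acts by ∂[p,q,r] = [q,r] − [p,r] + [p,q]. For instance
  ∂[1,2,3] = [2,3] − [1,3] + [1,2],
  ∂[1,4,6] = [4,6] − [1,6] + [1,4].
This gives a 18×12 integer matrix of rank 12; reducing to Smith normal form yields diagonal entries (1,1,1,1,1,1,1,1,1,1,1,2).

Reading off H_k = ker ∂_k / im ∂_{k+1}:

  H_0: rank C_0 − rank ∂_1 = 7 − 6 = 1, and the invariant factors of ∂_1 are all 1, so H_0 ≅ Z.
  H_1: rank ker ∂_1 − rank ∂_2 = (18 − 6) − 12 = 0, and ∂_2 has invariant factor 2 > 1, so H_1 ≅ Z/2.
  H_2: rank ker ∂_2 − rank ∂_3 = (12 − 12) − 0 = 0, and there is no ∂_3, so H_2 ≅ 0.

(K is a triangulation of the real projective plane RP^2.)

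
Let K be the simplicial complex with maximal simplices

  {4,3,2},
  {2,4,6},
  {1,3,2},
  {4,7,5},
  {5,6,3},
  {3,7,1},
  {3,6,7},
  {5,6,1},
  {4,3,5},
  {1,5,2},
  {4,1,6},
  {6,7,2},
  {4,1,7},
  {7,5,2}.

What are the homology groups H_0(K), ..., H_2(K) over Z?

We work with the vertex ordering 1 < 2 < 3 < 4 < 5 < 6 < 7. The simplices of K, each written with vertices in increasing order, are:

  0-simplices (7): [1], [2], [3], [4], [5], [6], [7]
  1-simplices (21): [1,2], [1,3], [1,4], [1,5], [1,6], [1,7], [2,3], [2,4], [2,5], [2,6], [2,7], [3,4], [3,5], [3,6], [3,7], [4,5], [4,6], [4,7], [5,6], [5,7], [6,7]
  2-simplices (14): [1,2,3], [1,2,5], [1,3,7], [1,4,6], [1,4,7], [1,5,6], [2,3,4], [2,4,6], [2,5,7], [2,6,7], [3,4,5], [3,5,6], [3,6,7], [4,5,7]

giving chain groups C_0 ≅ Z^7, C_1 ≅ Z^21, C_2 ≅ Z^14.

∂_1: C_1 → C_0 sends each edge [p,q] (with p < q) to q − p. For instance
  ∂[4,5] = [5] − [4].
This gives a 7×21 integer matrix of rank 6; reducing to Smith normal form yields diagonal entries (1,1,1,1,1,1).

∂_2: C_2 → C_1 acts by ∂[p,q,r] = [q,r] − [p,r] + [p,q]. For instance
  ∂[1,5,6] = [5,6] − [1,6] + [1,5],
  ∂[1,3,7] = [3,7] − [1,7] + [1,3].
As a 21×14 matrix over Z this has rank 13, with invariant factors (1,1,1,1,1,1,1,1,1,1,1,1,1).

Computing H_k = (kernel of ∂_k) / (image of ∂_{k+1}):

  H_0: rank C_0 − rank ∂_1 = 7 − 6 = 1, and the invariant factors of ∂_1 are all 1, so H_0 ≅ Z.
  H_1: rank ker ∂_1 − rank ∂_2 = (21 − 6) − 13 = 2, and the invariant factors of ∂_2 are all 1, so H_1 ≅ Z^2.
  H_2: rank ker ∂_2 − rank ∂_3 = (14 − 13) − 0 = 1, and there is no ∂_3, so H_2 ≅ Z.

(K is a triangulation of the torus T^2.)

H_0 ≅ Z,  H_1 ≅ Z^2,  H_2 ≅ Z.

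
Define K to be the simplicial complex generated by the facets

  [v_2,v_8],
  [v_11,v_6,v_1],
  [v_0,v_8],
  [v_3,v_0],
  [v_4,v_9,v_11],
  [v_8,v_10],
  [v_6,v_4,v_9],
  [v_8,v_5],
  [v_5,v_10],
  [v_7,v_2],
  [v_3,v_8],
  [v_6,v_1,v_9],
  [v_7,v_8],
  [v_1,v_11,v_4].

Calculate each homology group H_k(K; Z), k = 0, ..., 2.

Order the vertices as v_0 < v_1 < v_2 < v_3 < v_4 < v_5 < v_6 < v_7 < v_8 < v_9 < v_10 < v_11. Listing each simplex with vertices in this order, K has dimension 2 with simplices:

  0-simplices (12): [v_0], [v_1], [v_2], [v_3], [v_4], [v_5], [v_6], [v_7], [v_8], [v_9], [v_10], [v_11]
  1-simplices (19): (19 of them)
  2-simplices (5): [v_1,v_4,v_11], [v_1,v_6,v_9], [v_1,v_6,v_11], [v_4,v_6,v_9], [v_4,v_9,v_11]

giving chain groups C_0 ≅ Z^12, C_1 ≅ Z^19, C_2 ≅ Z^5.

∂_1: C_1 → C_0 maps an edge to its endpoints' difference, ∂[p,q] = q − p.
The 12×19 boundary matrix has rank 10 and Smith normal form diag(1,1,1,1,1,1,1,1,1,1).

∂_2: C_2 → C_1 acts by ∂[p,q,r] = [q,r] − [p,r] + [p,q]. For instance
  ∂[v_1,v_6,v_11] = [v_6,v_11] − [v_1,v_11] + [v_1,v_6],
  ∂[v_4,v_9,v_11] = [v_9,v_11] − [v_4,v_11] + [v_4,v_9].
The resulting 19×5 matrix has rank 5, and its Smith normal form has invariant factors (1,1,1,1,1).

Computing H_k = (kernel of ∂_k) / (image of ∂_{k+1}):

  H_0: rank C_0 − rank ∂_1 = 12 − 10 = 2, and the invariant factors of ∂_1 are all 1, so H_0 ≅ Z^2.
  H_1: rank ker ∂_1 − rank ∂_2 = (19 − 10) − 5 = 4, and the invariant factors of ∂_2 are all 1, so H_1 ≅ Z^4.
  H_2: rank ker ∂_2 − rank ∂_3 = (5 − 5) − 0 = 0, and there is no ∂_3, so H_2 ≅ 0.

(K is a triangulation of the disjoint union of a wedge of 3 circles and the Möbius band.)

H_0 ≅ Z^2,  H_1 ≅ Z^4,  H_2 = 0.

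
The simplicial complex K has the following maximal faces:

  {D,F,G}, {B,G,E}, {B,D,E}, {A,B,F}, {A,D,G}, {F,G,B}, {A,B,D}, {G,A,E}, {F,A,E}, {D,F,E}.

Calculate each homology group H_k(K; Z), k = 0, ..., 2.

H_0 = Z,  H_1 = Z/2,  H_2 = 0.

Fix the vertex order A < B < D < E < F < G and write every simplex with vertices in increasing order. Then dim K = 2 and the simplices of K are:

  0-simplices (6): A, B, D, E, F, G
  1-simplices (15): AB, AD, AE, AF, AG, BD, BE, BF, BG, DE, DF, DG, EF, EG, FG
  2-simplices (10): ABD, ABF, ADG, AEF, AEG, BDE, BEG, BFG, DEF, DFG

so the chain groups are C_0 ≅ Z^6, C_1 ≅ Z^15, C_2 ≅ Z^10.

Boundary ∂_1: C_1 → C_0 maps an edge to its endpoints' difference, ∂[p,q] = q − p.
This gives a 6×15 integer matrix of rank 5; reducing to Smith normal form yields diagonal entries (1,1,1,1,1).

Boundary ∂_2: C_2 → C_1 sends each 2-simplex [p,q,r] to [q,r] − [p,r] + [p,q]. For instance
  ∂DFG = FG − DG + DF,
  ∂BDE = DE − BE + BD.
This gives a 15×10 integer matrix of rank 10; reducing to Smith normal form yields diagonal entries (1,1,1,1,1,1,1,1,1,2).

Now H_k = ker ∂_k / im ∂_{k+1}, so:

  H_0: rank C_0 − rank ∂_1 = 6 − 5 = 1, and the invariant factors of ∂_1 are all 1, so H_0 = Z.
  H_1: rank ker ∂_1 − rank ∂_2 = (15 − 5) − 10 = 0, and ∂_2 has invariant factor 2 > 1, so H_1 = Z/2.
  H_2: rank ker ∂_2 − rank ∂_3 = (10 − 10) − 0 = 0, and there is no ∂_3, so H_2 = 0.

(K is a triangulation of the real projective plane RP^2.)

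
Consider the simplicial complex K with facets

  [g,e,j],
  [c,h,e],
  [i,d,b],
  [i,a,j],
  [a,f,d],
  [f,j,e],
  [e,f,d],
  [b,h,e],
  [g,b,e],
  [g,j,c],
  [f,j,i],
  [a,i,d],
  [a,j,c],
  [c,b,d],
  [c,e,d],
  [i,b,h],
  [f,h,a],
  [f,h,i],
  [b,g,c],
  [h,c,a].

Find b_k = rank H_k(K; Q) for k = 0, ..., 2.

b_0 = 1, b_1 = 1, b_2 = 0.

Order the vertices as a < b < c < d < e < f < g < h < i < j. Listing each simplex with vertices in this order, K has dimension 2 with simplices:

  0-simplices (10): a, b, c, d, e, f, g, h, i, j
  1-simplices (30): ac, ad, af, ah, ai, aj, bc, bd, be, bg, bh, bi, cd, ce, cg, ch, cj, de, df, di, ef, eg, eh, ej, fh, fi, fj, gj, hi, ij
  2-simplices (20): ach, acj, adf, adi, afh, aij, bcd, bcg, bdi, beg, beh, bhi, cde, ceh, cgj, def, efj, egj, fhi, fij

giving chain groups C_0 ≅ Z^10, C_1 ≅ Z^30, C_2 ≅ Z^20.

∂_1: C_1 → C_0 is given by ∂[p,q] = [q] − [p].
This gives a 10×30 integer matrix of rank 9; reducing to Smith normal form yields diagonal entries (1,1,1,1,1,1,1,1,1).

The boundary map ∂_2: C_2 → C_1 sends each 2-simplex [p,q,r] to [q,r] − [p,r] + [p,q]. For instance
  ∂fhi = hi − fi + fh,
  ∂cgj = gj − cj + cg.
The 30×20 boundary matrix has rank 20 and Smith normal form diag(1,1,1,1,1,1,1,1,1,1,1,1,1,1,1,1,1,1,1,2).

Now H_k = ker ∂_k / im ∂_{k+1}, so:

  H_0: rank C_0 − rank ∂_1 = 10 − 9 = 1, and the invariant factors of ∂_1 are all 1, so H_0 = Z.
  H_1: rank ker ∂_1 − rank ∂_2 = (30 − 9) − 20 = 1, and ∂_2 has invariant factor 2 > 1, so H_1 = Z × Z/2.
  H_2: rank ker ∂_2 − rank ∂_3 = (20 − 20) − 0 = 0, and there is no ∂_3, so H_2 = 0.

(K is a triangulation of the Klein bottle.)

Hence the Betti numbers are b_0 = 1, b_1 = 1, b_2 = 0.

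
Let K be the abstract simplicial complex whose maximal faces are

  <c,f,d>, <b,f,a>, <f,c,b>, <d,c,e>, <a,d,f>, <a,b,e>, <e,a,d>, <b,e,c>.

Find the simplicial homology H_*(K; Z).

H_0 = Z,  H_1 = 0,  H_2 = Z.

Fix the vertex order a < b < c < d < e < f and write every simplex with vertices in increasing order. Then dim K = 2 and the simplices of K are:

  0-simplices (6): a, b, c, d, e, f
  1-simplices (12): ab, ad, ae, af, bc, be, bf, cd, ce, cf, de, df
  2-simplices (8): abe, abf, ade, adf, bce, bcf, cde, cdf

Hence C_0 ≅ Z^6, C_1 ≅ Z^12, C_2 ≅ Z^8.

∂_1: C_1 → C_0 is given by ∂[p,q] = [q] − [p]. For instance
  ∂ad = d − a.
As a 6×12 matrix over Z this has rank 5, with invariant factors (1,1,1,1,1).

Boundary ∂_2: C_2 → C_1 maps a triangle to the signed sum of its edges. For instance
  ∂bcf = cf − bf + bc,
  ∂adf = df − af + ad.
As a 12×8 matrix over Z this has rank 7, with invariant factors (1,1,1,1,1,1,1).

Reading off H_k = ker ∂_k / im ∂_{k+1}:

  H_0: rank C_0 − rank ∂_1 = 6 − 5 = 1, and the invariant factors of ∂_1 are all 1, so H_0 = Z.
  H_1: rank ker ∂_1 − rank ∂_2 = (12 − 5) − 7 = 0, and the invariant factors of ∂_2 are all 1, so H_1 = 0.
  H_2: rank ker ∂_2 − rank ∂_3 = (8 − 7) − 0 = 1, and there is no ∂_3, so H_2 = Z.

As a check, the Euler characteristic is 6 − 12 + 8 = 2, which agrees with 1 − 0 + 1 = 2.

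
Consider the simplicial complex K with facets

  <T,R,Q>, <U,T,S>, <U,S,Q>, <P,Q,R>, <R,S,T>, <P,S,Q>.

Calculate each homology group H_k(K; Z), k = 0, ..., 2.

We work with the vertex ordering P < Q < R < S < T < U. The simplices of K, each written with vertices in increasing order, are:

  0-simplices (6): P, Q, R, S, T, U
  1-simplices (12): PQ, PR, PS, QR, QS, QT, QU, RS, RT, ST, SU, TU
  2-simplices (6): PQR, PQS, QRT, QSU, RST, STU

so the chain groups are C_0 ≅ Z^6, C_1 ≅ Z^12, C_2 ≅ Z^6.

Boundary ∂_1: C_1 → C_0 maps an edge to its endpoints' difference, ∂[p,q] = q − p. For instance
  ∂QT = T − Q.
The resulting 6×12 matrix has rank 5, and its Smith normal form has invariant factors (1,1,1,1,1).

∂_2: C_2 → C_1 maps a triangle to the signed sum of its edges. For instance
  ∂PQR = QR − PR + PQ,
  ∂RST = ST − RT + RS.
The 12×6 boundary matrix has rank 6 and Smith normal form diag(1,1,1,1,1,1).

Reading off H_k = ker ∂_k / im ∂_{k+1}:

  H_0: rank C_0 − rank ∂_1 = 6 − 5 = 1, and the invariant factors of ∂_1 are all 1, so H_0 ≅ Z.
  H_1: rank ker ∂_1 − rank ∂_2 = (12 − 5) − 6 = 1, and the invariant factors of ∂_2 are all 1, so H_1 ≅ Z.
  H_2: rank ker ∂_2 − rank ∂_3 = (6 − 6) − 0 = 0, and there is no ∂_3, so H_2 ≅ 0.

H_0 ≅ Z,  H_1 ≅ Z,  H_2 = 0.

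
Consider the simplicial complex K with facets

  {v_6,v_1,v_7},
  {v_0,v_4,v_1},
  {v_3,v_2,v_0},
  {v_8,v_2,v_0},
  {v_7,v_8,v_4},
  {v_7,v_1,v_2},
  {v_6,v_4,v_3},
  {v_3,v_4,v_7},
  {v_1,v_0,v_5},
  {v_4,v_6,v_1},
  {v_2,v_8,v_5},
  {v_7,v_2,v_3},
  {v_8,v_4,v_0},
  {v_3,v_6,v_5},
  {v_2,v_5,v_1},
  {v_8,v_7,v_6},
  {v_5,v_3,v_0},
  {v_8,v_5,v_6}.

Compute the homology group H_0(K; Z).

H_0 ≅ Z.

Order the vertices as v_0 < v_1 < v_2 < v_3 < v_4 < v_5 < v_6 < v_7 < v_8. Listing each simplex with vertices in this order, K has dimension 2 with simplices:

  0-simplices (9): [v_0], [v_1], [v_2], [v_3], [v_4], [v_5], [v_6], [v_7], [v_8]
  1-simplices (27): (27 of them)
  2-simplices (18): (18 of them)

Hence C_0 ≅ Z^9, C_1 ≅ Z^27, C_2 ≅ Z^18.

Boundary ∂_1: C_1 → C_0 sends each edge [p,q] (with p < q) to q − p.
The 9×27 boundary matrix has rank 8 and Smith normal form diag(1,1,1,1,1,1,1,1).

Boundary ∂_2: C_2 → C_1 acts by ∂[p,q,r] = [q,r] − [p,r] + [p,q]. For instance
  ∂[v_3,v_5,v_6] = [v_5,v_6] − [v_3,v_6] + [v_3,v_5],
  ∂[v_1,v_4,v_6] = [v_4,v_6] − [v_1,v_6] + [v_1,v_4].
This gives a 27×18 integer matrix of rank 18; reducing to Smith normal form yields diagonal entries (1,1,1,1,1,1,1,1,1,1,1,1,1,1,1,1,1,2).

Computing H_k = (kernel of ∂_k) / (image of ∂_{k+1}):

  H_0: rank C_0 − rank ∂_1 = 9 − 8 = 1, and the invariant factors of ∂_1 are all 1, so H_0 = Z.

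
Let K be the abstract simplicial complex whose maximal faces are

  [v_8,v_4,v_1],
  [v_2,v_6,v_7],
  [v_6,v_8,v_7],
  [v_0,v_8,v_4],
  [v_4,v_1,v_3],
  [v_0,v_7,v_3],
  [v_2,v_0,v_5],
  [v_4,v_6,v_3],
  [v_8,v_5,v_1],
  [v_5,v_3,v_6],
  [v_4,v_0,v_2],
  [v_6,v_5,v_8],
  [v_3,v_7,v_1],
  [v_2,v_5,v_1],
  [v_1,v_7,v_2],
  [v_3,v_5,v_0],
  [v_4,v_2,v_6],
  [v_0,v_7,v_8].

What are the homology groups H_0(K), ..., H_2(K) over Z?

H_0 = Z,  H_1 = Z^2,  H_2 = Z.

Fix the vertex order v_0 < v_1 < v_2 < v_3 < v_4 < v_5 < v_6 < v_7 < v_8 and write every simplex with vertices in increasing order. Then dim K = 2 and the simplices of K are:

  0-simplices (9): [v_0], [v_1], [v_2], [v_3], [v_4], [v_5], [v_6], [v_7], [v_8]
  1-simplices (27): (27 of them)
  2-simplices (18): (18 of them)

so the chain groups are C_0 ≅ Z^9, C_1 ≅ Z^27, C_2 ≅ Z^18.

∂_1: C_1 → C_0 sends each edge [p,q] (with p < q) to q − p.
The resulting 9×27 matrix has rank 8, and its Smith normal form has invariant factors (1,1,1,1,1,1,1,1).

Boundary ∂_2: C_2 → C_1 acts by ∂[p,q,r] = [q,r] − [p,r] + [p,q]. For instance
  ∂[v_1,v_5,v_8] = [v_5,v_8] − [v_1,v_8] + [v_1,v_5],
  ∂[v_1,v_2,v_5] = [v_2,v_5] − [v_1,v_5] + [v_1,v_2].
The resulting 27×18 matrix has rank 17, and its Smith normal form has invariant factors (1,1,1,1,1,1,1,1,1,1,1,1,1,1,1,1,1).

From H_k ≅ ker(∂_k) / im(∂_{k+1}) we obtain:

  H_0: rank C_0 − rank ∂_1 = 9 − 8 = 1, and the invariant factors of ∂_1 are all 1, so H_0 ≅ Z.
  H_1: rank ker ∂_1 − rank ∂_2 = (27 − 8) − 17 = 2, and the invariant factors of ∂_2 are all 1, so H_1 ≅ Z^2.
  H_2: rank ker ∂_2 − rank ∂_3 = (18 − 17) − 0 = 1, and there is no ∂_3, so H_2 ≅ Z.

As a check, the Euler characteristic is 9 − 27 + 18 = 0, which agrees with 1 − 2 + 1 = 0.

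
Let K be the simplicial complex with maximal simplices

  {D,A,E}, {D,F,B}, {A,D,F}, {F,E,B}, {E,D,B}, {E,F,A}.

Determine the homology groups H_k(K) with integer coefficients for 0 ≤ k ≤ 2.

Order the vertices as A < B < D < E < F. Listing each simplex with vertices in this order, K has dimension 2 with simplices:

  0-simplices (5): A, B, D, E, F
  1-simplices (9): AD, AE, AF, BD, BE, BF, DE, DF, EF
  2-simplices (6): ADE, ADF, AEF, BDE, BDF, BEF

so the chain groups are C_0 ≅ Z^5, C_1 ≅ Z^9, C_2 ≅ Z^6.

The boundary map ∂_1: C_1 → C_0 sends each edge [p,q] (with p < q) to q − p.
The resulting 5×9 matrix has rank 4, and its Smith normal form has invariant factors (1,1,1,1).

The boundary map ∂_2: C_2 → C_1 sends each 2-simplex [p,q,r] to [q,r] − [p,r] + [p,q]. For instance
  ∂ADE = DE − AE + AD,
  ∂BDE = DE − BE + BD.
The 9×6 boundary matrix has rank 5 and Smith normal form diag(1,1,1,1,1).

Now H_k = ker ∂_k / im ∂_{k+1}, so:

  H_0: rank C_0 − rank ∂_1 = 5 − 4 = 1, and the invariant factors of ∂_1 are all 1, so H_0 = Z.
  H_1: rank ker ∂_1 − rank ∂_2 = (9 − 4) − 5 = 0, and the invariant factors of ∂_2 are all 1, so H_1 = 0.
  H_2: rank ker ∂_2 − rank ∂_3 = (6 − 5) − 0 = 1, and there is no ∂_3, so H_2 = Z.

H_0 ≅ Z,  H_1 = 0,  H_2 ≅ Z.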